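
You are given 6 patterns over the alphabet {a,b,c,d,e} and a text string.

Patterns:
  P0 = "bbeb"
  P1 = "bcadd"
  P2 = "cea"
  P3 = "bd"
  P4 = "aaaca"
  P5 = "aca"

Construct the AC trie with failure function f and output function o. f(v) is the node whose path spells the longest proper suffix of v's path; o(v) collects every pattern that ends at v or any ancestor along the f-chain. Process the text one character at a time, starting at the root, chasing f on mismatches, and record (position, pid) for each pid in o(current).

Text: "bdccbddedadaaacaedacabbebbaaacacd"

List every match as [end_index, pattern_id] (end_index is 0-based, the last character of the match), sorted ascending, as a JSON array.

Build automaton:
Trie (insert patterns):
  n0 'ε': a→13 b→1 c→9
  n1 'b': b→2 c→5 d→12
  n2 'bb': e→3
  n3 'bbe': b→4
  n4 'bbeb': ·  [P0 ends]
  n5 'bc': a→6
  n6 'bca': d→7
  n7 'bcad': d→8
  n8 'bcadd': ·  [P1 ends]
  n9 'c': e→10
  n10 'ce': a→11
  n11 'cea': ·  [P2 ends]
  n12 'bd': ·  [P3 ends]
  n13 'a': a→14 c→18
  n14 'aa': a→15
  n15 'aaa': c→16
  n16 'aaac': a→17
  n17 'aaaca': ·  [P4 ends]
  n18 'ac': a→19
  n19 'aca': ·  [P5 ends]

BFS fail/out derivation:
  fail(1) 'b': from fail(0)=0 chase 'b': 0 ⇒ 0;  out=∅∪out(0)=∅
  fail(9) 'c': from fail(0)=0 chase 'c': 0 ⇒ 0;  out=∅∪out(0)=∅
  fail(13) 'a': from fail(0)=0 chase 'a': 0 ⇒ 0;  out=∅∪out(0)=∅
  fail(2) 'bb': from fail(1)=0 chase 'b': 0 ⇒ 1;  out=∅∪out(1)=∅
  fail(5) 'bc': from fail(1)=0 chase 'c': 0 ⇒ 9;  out=∅∪out(9)=∅
  fail(10) 'ce': from fail(9)=0 chase 'e': 0 ⇒ 0;  out=∅∪out(0)=∅
  fail(12) 'bd': from fail(1)=0 chase 'd': 0 ⇒ 0;  out={3}∪out(0)={3}
  fail(14) 'aa': from fail(13)=0 chase 'a': 0 ⇒ 13;  out=∅∪out(13)=∅
  fail(18) 'ac': from fail(13)=0 chase 'c': 0 ⇒ 9;  out=∅∪out(9)=∅
  fail(3) 'bbe': from fail(2)=1 chase 'e': 1→0 ⇒ 0;  out=∅∪out(0)=∅
  fail(6) 'bca': from fail(5)=9 chase 'a': 9→0 ⇒ 13;  out=∅∪out(13)=∅
  fail(11) 'cea': from fail(10)=0 chase 'a': 0 ⇒ 13;  out={2}∪out(13)={2}
  fail(15) 'aaa': from fail(14)=13 chase 'a': 13 ⇒ 14;  out=∅∪out(14)=∅
  fail(19) 'aca': from fail(18)=9 chase 'a': 9→0 ⇒ 13;  out={5}∪out(13)={5}
  fail(4) 'bbeb': from fail(3)=0 chase 'b': 0 ⇒ 1;  out={0}∪out(1)={0}
  fail(7) 'bcad': from fail(6)=13 chase 'd': 13→0 ⇒ 0;  out=∅∪out(0)=∅
  fail(16) 'aaac': from fail(15)=14 chase 'c': 14→13 ⇒ 18;  out=∅∪out(18)=∅
  fail(8) 'bcadd': from fail(7)=0 chase 'd': 0 ⇒ 0;  out={1}∪out(0)={1}
  fail(17) 'aaaca': from fail(16)=18 chase 'a': 18 ⇒ 19;  out={4}∪out(19)={4,5}

Text stream:
pos 0 'b': at 1
pos 1 'd': at 12  ** P3@[0:1]
pos 2 'c': at 9 (fail-walked)
pos 3 'c': at 9 (fail-walked)
pos 4 'b': at 1 (fail-walked)
pos 5 'd': at 12  ** P3@[4:5]
pos 6 'd': at 0 (fail-walked)
pos 7 'e': at 0
pos 8 'd': at 0
pos 9 'a': at 13
pos 10 'd': at 0 (fail-walked)
pos 11 'a': at 13
pos 12 'a': at 14
pos 13 'a': at 15
pos 14 'c': at 16
pos 15 'a': at 17  ** P4@[11:15],P5@[13:15]
pos 16 'e': at 0 (fail-walked)
pos 17 'd': at 0
pos 18 'a': at 13
pos 19 'c': at 18
pos 20 'a': at 19  ** P5@[18:20]
pos 21 'b': at 1 (fail-walked)
pos 22 'b': at 2
pos 23 'e': at 3
pos 24 'b': at 4  ** P0@[21:24]
pos 25 'b': at 2 (fail-walked)
pos 26 'a': at 13 (fail-walked)
pos 27 'a': at 14
pos 28 'a': at 15
pos 29 'c': at 16
pos 30 'a': at 17  ** P4@[26:30],P5@[28:30]
pos 31 'c': at 18 (fail-walked)
pos 32 'd': at 0 (fail-walked)

Result: [[1,3],[5,3],[15,4],[15,5],[20,5],[24,0],[30,4],[30,5]]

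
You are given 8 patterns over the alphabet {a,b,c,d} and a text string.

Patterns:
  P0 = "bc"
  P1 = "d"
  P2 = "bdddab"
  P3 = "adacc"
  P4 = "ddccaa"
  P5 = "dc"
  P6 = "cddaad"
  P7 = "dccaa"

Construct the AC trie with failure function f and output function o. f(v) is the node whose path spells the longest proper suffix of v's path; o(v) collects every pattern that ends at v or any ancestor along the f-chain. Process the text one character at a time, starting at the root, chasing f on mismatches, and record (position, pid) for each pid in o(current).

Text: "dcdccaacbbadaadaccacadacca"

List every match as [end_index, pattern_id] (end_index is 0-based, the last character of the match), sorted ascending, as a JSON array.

Build automaton:
Trie nodes:
  0='ε' goto a→9 b→1 c→20 d→3
  1='b' goto c→2 d→4
  2='bc' goto ·  [P0 ends]
  3='d' goto c→19 d→14  [P1 ends]
  4='bd' goto d→5
  5='bdd' goto d→6
  6='bddd' goto a→7
  7='bddda' goto b→8
  8='bdddab' goto ·  [P2 ends]
  9='a' goto d→10
  10='ad' goto a→11
  11='ada' goto c→12
  12='adac' goto c→13
  13='adacc' goto ·  [P3 ends]
  14='dd' goto c→15
  15='ddc' goto c→16
  16='ddcc' goto a→17
  17='ddcca' goto a→18
  18='ddccaa' goto ·  [P4 ends]
  19='dc' goto c→26  [P5 ends]
  20='c' goto d→21
  21='cd' goto d→22
  22='cdd' goto a→23
  23='cdda' goto a→24
  24='cddaa' goto d→25
  25='cddaad' goto ·  [P6 ends]
  26='dcc' goto a→27
  27='dcca' goto a→28
  28='dccaa' goto ·  [P7 ends]

Failure links (BFS by depth):
  n1('b'): parent n0 fail=0; on 'b' 0 → fail=0;  out ∅∪∅=∅
  n3('d'): parent n0 fail=0; on 'd' 0 → fail=0;  out {1}∪∅={1}
  n9('a'): parent n0 fail=0; on 'a' 0 → fail=0;  out ∅∪∅=∅
  n20('c'): parent n0 fail=0; on 'c' 0 → fail=0;  out ∅∪∅=∅
  n2('bc'): parent n1 fail=0; on 'c' 0 → fail=20;  out {0}∪∅={0}
  n4('bd'): parent n1 fail=0; on 'd' 0 → fail=3;  out ∅∪{1}={1}
  n10('ad'): parent n9 fail=0; on 'd' 0 → fail=3;  out ∅∪{1}={1}
  n14('dd'): parent n3 fail=0; on 'd' 0 → fail=3;  out ∅∪{1}={1}
  n19('dc'): parent n3 fail=0; on 'c' 0 → fail=20;  out {5}∪∅={5}
  n21('cd'): parent n20 fail=0; on 'd' 0 → fail=3;  out ∅∪{1}={1}
  n5('bdd'): parent n4 fail=3; on 'd' 3 → fail=14;  out ∅∪{1}={1}
  n11('ada'): parent n10 fail=3; on 'a' 3→0 → fail=9;  out ∅∪∅=∅
  n15('ddc'): parent n14 fail=3; on 'c' 3 → fail=19;  out ∅∪{5}={5}
  n22('cdd'): parent n21 fail=3; on 'd' 3 → fail=14;  out ∅∪{1}={1}
  n26('dcc'): parent n19 fail=20; on 'c' 20→0 → fail=20;  out ∅∪∅=∅
  n6('bddd'): parent n5 fail=14; on 'd' 14→3 → fail=14;  out ∅∪{1}={1}
  n12('adac'): parent n11 fail=9; on 'c' 9→0 → fail=20;  out ∅∪∅=∅
  n16('ddcc'): parent n15 fail=19; on 'c' 19 → fail=26;  out ∅∪∅=∅
  n23('cdda'): parent n22 fail=14; on 'a' 14→3→0 → fail=9;  out ∅∪∅=∅
  n27('dcca'): parent n26 fail=20; on 'a' 20→0 → fail=9;  out ∅∪∅=∅
  n7('bddda'): parent n6 fail=14; on 'a' 14→3→0 → fail=9;  out ∅∪∅=∅
  n13('adacc'): parent n12 fail=20; on 'c' 20→0 → fail=20;  out {3}∪∅={3}
  n17('ddcca'): parent n16 fail=26; on 'a' 26 → fail=27;  out ∅∪∅=∅
  n24('cddaa'): parent n23 fail=9; on 'a' 9→0 → fail=9;  out ∅∪∅=∅
  n28('dccaa'): parent n27 fail=9; on 'a' 9→0 → fail=9;  out {7}∪∅={7}
  n8('bdddab'): parent n7 fail=9; on 'b' 9→0 → fail=1;  out {2}∪∅={2}
  n18('ddccaa'): parent n17 fail=27; on 'a' 27 → fail=28;  out {4}∪{7}={4,7}
  n25('cddaad'): parent n24 fail=9; on 'd' 9 → fail=10;  out {6}∪{1}={1,6}

Run:
pos 0 'd': at 3  ** P1@[0:0]
pos 1 'c': at 19  ** P5@[0:1]
pos 2 'd': at 21 (fail-walked)  ** P1@[2:2]
pos 3 'c': at 19 (fail-walked)  ** P5@[2:3]
pos 4 'c': at 26
pos 5 'a': at 27
pos 6 'a': at 28  ** P7@[2:6]
pos 7 'c': at 20 (fail-walked)
pos 8 'b': at 1 (fail-walked)
pos 9 'b': at 1 (fail-walked)
pos 10 'a': at 9 (fail-walked)
pos 11 'd': at 10  ** P1@[11:11]
pos 12 'a': at 11
pos 13 'a': at 9 (fail-walked)
pos 14 'd': at 10  ** P1@[14:14]
pos 15 'a': at 11
pos 16 'c': at 12
pos 17 'c': at 13  ** P3@[13:17]
pos 18 'a': at 9 (fail-walked)
pos 19 'c': at 20 (fail-walked)
pos 20 'a': at 9 (fail-walked)
pos 21 'd': at 10  ** P1@[21:21]
pos 22 'a': at 11
pos 23 'c': at 12
pos 24 'c': at 13  ** P3@[20:24]
pos 25 'a': at 9 (fail-walked)

Matches: [[0,1],[1,5],[2,1],[3,5],[6,7],[11,1],[14,1],[17,3],[21,1],[24,3]]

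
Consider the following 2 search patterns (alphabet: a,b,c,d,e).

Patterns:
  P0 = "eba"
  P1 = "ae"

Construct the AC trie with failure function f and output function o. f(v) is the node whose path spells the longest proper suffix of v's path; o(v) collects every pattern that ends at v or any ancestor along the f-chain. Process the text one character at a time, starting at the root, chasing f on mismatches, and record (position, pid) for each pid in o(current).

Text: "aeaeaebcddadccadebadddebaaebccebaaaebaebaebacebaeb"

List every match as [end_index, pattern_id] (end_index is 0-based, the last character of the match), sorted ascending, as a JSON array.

Build automaton:
Trie nodes:
  n0 'ε': a→4 e→1
  n1 'e': b→2
  n2 'eb': a→3
  n3 'eba': ·  ←P0
  n4 'a': e→5
  n5 'ae': ·  ←P1

BFS fail/out derivation:
  fail(1) 'e': from fail(0)=0 chase 'e': 0 ⇒ 0;  out=∅∪out(0)=∅
  fail(4) 'a': from fail(0)=0 chase 'a': 0 ⇒ 0;  out=∅∪out(0)=∅
  fail(2) 'eb': from fail(1)=0 chase 'b': 0 ⇒ 0;  out=∅∪out(0)=∅
  fail(5) 'ae': from fail(4)=0 chase 'e': 0 ⇒ 1;  out={1}∪out(1)={1}
  fail(3) 'eba': from fail(2)=0 chase 'a': 0 ⇒ 4;  out={0}∪out(4)={0}

Scan:
i=0 'a': node 0→4
i=1 'e': node 4→5  → match P1@[0:1]
i=2 'a': node 5→4 (fail-walked)
i=3 'e': node 4→5  → match P1@[2:3]
i=4 'a': node 5→4 (fail-walked)
i=5 'e': node 4→5  → match P1@[4:5]
i=6 'b': node 5→2 (fail-walked)
i=7 'c': node 2→0 (fail-walked)
i=8 'd': node 0→0
i=9 'd': node 0→0
i=10 'a': node 0→4
i=11 'd': node 4→0 (fail-walked)
i=12 'c': node 0→0
i=13 'c': node 0→0
i=14 'a': node 0→4
i=15 'd': node 4→0 (fail-walked)
i=16 'e': node 0→1
i=17 'b': node 1→2
i=18 'a': node 2→3  → match P0@[16:18]
i=19 'd': node 3→0 (fail-walked)
i=20 'd': node 0→0
i=21 'd': node 0→0
i=22 'e': node 0→1
i=23 'b': node 1→2
i=24 'a': node 2→3  → match P0@[22:24]
i=25 'a': node 3→4 (fail-walked)
i=26 'e': node 4→5  → match P1@[25:26]
i=27 'b': node 5→2 (fail-walked)
i=28 'c': node 2→0 (fail-walked)
i=29 'c': node 0→0
i=30 'e': node 0→1
i=31 'b': node 1→2
i=32 'a': node 2→3  → match P0@[30:32]
i=33 'a': node 3→4 (fail-walked)
i=34 'a': node 4→4 (fail-walked)
i=35 'e': node 4→5  → match P1@[34:35]
i=36 'b': node 5→2 (fail-walked)
i=37 'a': node 2→3  → match P0@[35:37]
i=38 'e': node 3→5 (fail-walked)  → match P1@[37:38]
i=39 'b': node 5→2 (fail-walked)
i=40 'a': node 2→3  → match P0@[38:40]
i=41 'e': node 3→5 (fail-walked)  → match P1@[40:41]
i=42 'b': node 5→2 (fail-walked)
i=43 'a': node 2→3  → match P0@[41:43]
i=44 'c': node 3→0 (fail-walked)
i=45 'e': node 0→1
i=46 'b': node 1→2
i=47 'a': node 2→3  → match P0@[45:47]
i=48 'e': node 3→5 (fail-walked)  → match P1@[47:48]
i=49 'b': node 5→2 (fail-walked)

Result: [[1,1],[3,1],[5,1],[18,0],[24,0],[26,1],[32,0],[35,1],[37,0],[38,1],[40,0],[41,1],[43,0],[47,0],[48,1]]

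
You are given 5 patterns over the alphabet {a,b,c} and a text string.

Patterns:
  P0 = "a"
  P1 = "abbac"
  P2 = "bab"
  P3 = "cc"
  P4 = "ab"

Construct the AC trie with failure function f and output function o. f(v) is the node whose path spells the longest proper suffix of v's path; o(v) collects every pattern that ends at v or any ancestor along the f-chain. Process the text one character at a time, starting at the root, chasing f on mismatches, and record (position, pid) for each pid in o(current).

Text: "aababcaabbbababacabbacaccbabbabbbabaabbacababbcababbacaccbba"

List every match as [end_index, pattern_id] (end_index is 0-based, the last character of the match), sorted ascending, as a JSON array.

Build automaton:
Trie nodes:
  n0 'ε': a→1 b→6 c→9
  n1 'a': b→2  [P0 ends]
  n2 'ab': b→3  [P4 ends]
  n3 'abb': a→4
  n4 'abba': c→5
  n5 'abbac': ·  [P1 ends]
  n6 'b': a→7
  n7 'ba': b→8
  n8 'bab': ·  [P2 ends]
  n9 'c': c→10
  n10 'cc': ·  [P3 ends]

BFS fail/out derivation:
  fail(1) 'a': from fail(0)=0 chase 'a': 0 ⇒ 0;  out={0}∪out(0)={0}
  fail(6) 'b': from fail(0)=0 chase 'b': 0 ⇒ 0;  out=∅∪out(0)=∅
  fail(9) 'c': from fail(0)=0 chase 'c': 0 ⇒ 0;  out=∅∪out(0)=∅
  fail(2) 'ab': from fail(1)=0 chase 'b': 0 ⇒ 6;  out={4}∪out(6)={4}
  fail(7) 'ba': from fail(6)=0 chase 'a': 0 ⇒ 1;  out=∅∪out(1)={0}
  fail(10) 'cc': from fail(9)=0 chase 'c': 0 ⇒ 9;  out={3}∪out(9)={3}
  fail(3) 'abb': from fail(2)=6 chase 'b': 6→0 ⇒ 6;  out=∅∪out(6)=∅
  fail(8) 'bab': from fail(7)=1 chase 'b': 1 ⇒ 2;  out={2}∪out(2)={2,4}
  fail(4) 'abba': from fail(3)=6 chase 'a': 6 ⇒ 7;  out=∅∪out(7)={0}
  fail(5) 'abbac': from fail(4)=7 chase 'c': 7→1→0 ⇒ 9;  out={1}∪out(9)={1}

Scan:
pos 0 'a': at 1  ** P0@[0:0]
pos 1 'a': at 1 (via fail)  ** P0@[1:1]
pos 2 'b': at 2  ** P4@[1:2]
pos 3 'a': at 7 (via fail)  ** P0@[3:3]
pos 4 'b': at 8  ** P2@[2:4],P4@[3:4]
pos 5 'c': at 9 (via fail)
pos 6 'a': at 1 (via fail)  ** P0@[6:6]
pos 7 'a': at 1 (via fail)  ** P0@[7:7]
pos 8 'b': at 2  ** P4@[7:8]
pos 9 'b': at 3
pos 10 'b': at 6 (via fail)
pos 11 'a': at 7  ** P0@[11:11]
pos 12 'b': at 8  ** P2@[10:12],P4@[11:12]
pos 13 'a': at 7 (via fail)  ** P0@[13:13]
pos 14 'b': at 8  ** P2@[12:14],P4@[13:14]
pos 15 'a': at 7 (via fail)  ** P0@[15:15]
pos 16 'c': at 9 (via fail)
pos 17 'a': at 1 (via fail)  ** P0@[17:17]
pos 18 'b': at 2  ** P4@[17:18]
pos 19 'b': at 3
pos 20 'a': at 4  ** P0@[20:20]
pos 21 'c': at 5  ** P1@[17:21]
pos 22 'a': at 1 (via fail)  ** P0@[22:22]
pos 23 'c': at 9 (via fail)
pos 24 'c': at 10  ** P3@[23:24]
pos 25 'b': at 6 (via fail)
pos 26 'a': at 7  ** P0@[26:26]
pos 27 'b': at 8  ** P2@[25:27],P4@[26:27]
pos 28 'b': at 3 (via fail)
pos 29 'a': at 4  ** P0@[29:29]
pos 30 'b': at 8 (via fail)  ** P2@[28:30],P4@[29:30]
pos 31 'b': at 3 (via fail)
pos 32 'b': at 6 (via fail)
pos 33 'a': at 7  ** P0@[33:33]
pos 34 'b': at 8  ** P2@[32:34],P4@[33:34]
pos 35 'a': at 7 (via fail)  ** P0@[35:35]
pos 36 'a': at 1 (via fail)  ** P0@[36:36]
pos 37 'b': at 2  ** P4@[36:37]
pos 38 'b': at 3
pos 39 'a': at 4  ** P0@[39:39]
pos 40 'c': at 5  ** P1@[36:40]
pos 41 'a': at 1 (via fail)  ** P0@[41:41]
pos 42 'b': at 2  ** P4@[41:42]
pos 43 'a': at 7 (via fail)  ** P0@[43:43]
pos 44 'b': at 8  ** P2@[42:44],P4@[43:44]
pos 45 'b': at 3 (via fail)
pos 46 'c': at 9 (via fail)
pos 47 'a': at 1 (via fail)  ** P0@[47:47]
pos 48 'b': at 2  ** P4@[47:48]
pos 49 'a': at 7 (via fail)  ** P0@[49:49]
pos 50 'b': at 8  ** P2@[48:50],P4@[49:50]
pos 51 'b': at 3 (via fail)
pos 52 'a': at 4  ** P0@[52:52]
pos 53 'c': at 5  ** P1@[49:53]
pos 54 'a': at 1 (via fail)  ** P0@[54:54]
pos 55 'c': at 9 (via fail)
pos 56 'c': at 10  ** P3@[55:56]
pos 57 'b': at 6 (via fail)
pos 58 'b': at 6 (via fail)
pos 59 'a': at 7  ** P0@[59:59]

Matches: [[0,0],[1,0],[2,4],[3,0],[4,2],[4,4],[6,0],[7,0],[8,4],[11,0],[12,2],[12,4],[13,0],[14,2],[14,4],[15,0],[17,0],[18,4],[20,0],[21,1],[22,0],[24,3],[26,0],[27,2],[27,4],[29,0],[30,2],[30,4],[33,0],[34,2],[34,4],[35,0],[36,0],[37,4],[39,0],[40,1],[41,0],[42,4],[43,0],[44,2],[44,4],[47,0],[48,4],[49,0],[50,2],[50,4],[52,0],[53,1],[54,0],[56,3],[59,0]]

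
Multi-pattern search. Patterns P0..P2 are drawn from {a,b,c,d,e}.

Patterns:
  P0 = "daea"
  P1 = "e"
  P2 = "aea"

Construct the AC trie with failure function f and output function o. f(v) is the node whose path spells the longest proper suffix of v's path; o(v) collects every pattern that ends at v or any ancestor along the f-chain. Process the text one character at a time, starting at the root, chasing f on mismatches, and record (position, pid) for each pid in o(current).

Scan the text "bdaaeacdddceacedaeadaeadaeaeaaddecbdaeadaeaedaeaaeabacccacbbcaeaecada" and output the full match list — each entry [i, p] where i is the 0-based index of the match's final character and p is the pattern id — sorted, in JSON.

Construct AC machine:
Trie (insert patterns):
  n0 'ε': a→6 d→1 e→5
  n1 'd': a→2
  n2 'da': e→3
  n3 'dae': a→4
  n4 'daea': ·  [P0 ends]
  n5 'e': ·  [P1 ends]
  n6 'a': e→7
  n7 'ae': a→8
  n8 'aea': ·  [P2 ends]

Failure links (BFS by depth):
  n1('d'): parent n0 fail=0; on 'd' 0 → fail=0;  out ∅∪∅=∅
  n5('e'): parent n0 fail=0; on 'e' 0 → fail=0;  out {1}∪∅={1}
  n6('a'): parent n0 fail=0; on 'a' 0 → fail=0;  out ∅∪∅=∅
  n2('da'): parent n1 fail=0; on 'a' 0 → fail=6;  out ∅∪∅=∅
  n7('ae'): parent n6 fail=0; on 'e' 0 → fail=5;  out ∅∪{1}={1}
  n3('dae'): parent n2 fail=6; on 'e' 6 → fail=7;  out ∅∪{1}={1}
  n8('aea'): parent n7 fail=5; on 'a' 5→0 → fail=6;  out {2}∪∅={2}
  n4('daea'): parent n3 fail=7; on 'a' 7 → fail=8;  out {0}∪{2}={0,2}

Scan:
[0] read 'b'  n0⇒n0
[1] read 'd'  n0⇒n1
[2] read 'a'  n1⇒n2
[3] read 'a'  n2⇒n6 (via fail)
[4] read 'e'  n6⇒n7  ** P1@[4:4]
[5] read 'a'  n7⇒n8  ** P2@[3:5]
[6] read 'c'  n8⇒n0 (via fail)
[7] read 'd'  n0⇒n1
[8] read 'd'  n1⇒n1 (via fail)
[9] read 'd'  n1⇒n1 (via fail)
[10] read 'c'  n1⇒n0 (via fail)
[11] read 'e'  n0⇒n5  ** P1@[11:11]
[12] read 'a'  n5⇒n6 (via fail)
[13] read 'c'  n6⇒n0 (via fail)
[14] read 'e'  n0⇒n5  ** P1@[14:14]
[15] read 'd'  n5⇒n1 (via fail)
[16] read 'a'  n1⇒n2
[17] read 'e'  n2⇒n3  ** P1@[17:17]
[18] read 'a'  n3⇒n4  ** P0@[15:18],P2@[16:18]
[19] read 'd'  n4⇒n1 (via fail)
[20] read 'a'  n1⇒n2
[21] read 'e'  n2⇒n3  ** P1@[21:21]
[22] read 'a'  n3⇒n4  ** P0@[19:22],P2@[20:22]
[23] read 'd'  n4⇒n1 (via fail)
[24] read 'a'  n1⇒n2
[25] read 'e'  n2⇒n3  ** P1@[25:25]
[26] read 'a'  n3⇒n4  ** P0@[23:26],P2@[24:26]
[27] read 'e'  n4⇒n7 (via fail)  ** P1@[27:27]
[28] read 'a'  n7⇒n8  ** P2@[26:28]
[29] read 'a'  n8⇒n6 (via fail)
[30] read 'd'  n6⇒n1 (via fail)
[31] read 'd'  n1⇒n1 (via fail)
[32] read 'e'  n1⇒n5 (via fail)  ** P1@[32:32]
[33] read 'c'  n5⇒n0 (via fail)
[34] read 'b'  n0⇒n0
[35] read 'd'  n0⇒n1
[36] read 'a'  n1⇒n2
[37] read 'e'  n2⇒n3  ** P1@[37:37]
[38] read 'a'  n3⇒n4  ** P0@[35:38],P2@[36:38]
[39] read 'd'  n4⇒n1 (via fail)
[40] read 'a'  n1⇒n2
[41] read 'e'  n2⇒n3  ** P1@[41:41]
[42] read 'a'  n3⇒n4  ** P0@[39:42],P2@[40:42]
[43] read 'e'  n4⇒n7 (via fail)  ** P1@[43:43]
[44] read 'd'  n7⇒n1 (via fail)
[45] read 'a'  n1⇒n2
[46] read 'e'  n2⇒n3  ** P1@[46:46]
[47] read 'a'  n3⇒n4  ** P0@[44:47],P2@[45:47]
[48] read 'a'  n4⇒n6 (via fail)
[49] read 'e'  n6⇒n7  ** P1@[49:49]
[50] read 'a'  n7⇒n8  ** P2@[48:50]
[51] read 'b'  n8⇒n0 (via fail)
[52] read 'a'  n0⇒n6
[53] read 'c'  n6⇒n0 (via fail)
[54] read 'c'  n0⇒n0
[55] read 'c'  n0⇒n0
[56] read 'a'  n0⇒n6
[57] read 'c'  n6⇒n0 (via fail)
[58] read 'b'  n0⇒n0
[59] read 'b'  n0⇒n0
[60] read 'c'  n0⇒n0
[61] read 'a'  n0⇒n6
[62] read 'e'  n6⇒n7  ** P1@[62:62]
[63] read 'a'  n7⇒n8  ** P2@[61:63]
[64] read 'e'  n8⇒n7 (via fail)  ** P1@[64:64]
[65] read 'c'  n7⇒n0 (via fail)
[66] read 'a'  n0⇒n6
[67] read 'd'  n6⇒n1 (via fail)
[68] read 'a'  n1⇒n2

Result: [[4,1],[5,2],[11,1],[14,1],[17,1],[18,0],[18,2],[21,1],[22,0],[22,2],[25,1],[26,0],[26,2],[27,1],[28,2],[32,1],[37,1],[38,0],[38,2],[41,1],[42,0],[42,2],[43,1],[46,1],[47,0],[47,2],[49,1],[50,2],[62,1],[63,2],[64,1]]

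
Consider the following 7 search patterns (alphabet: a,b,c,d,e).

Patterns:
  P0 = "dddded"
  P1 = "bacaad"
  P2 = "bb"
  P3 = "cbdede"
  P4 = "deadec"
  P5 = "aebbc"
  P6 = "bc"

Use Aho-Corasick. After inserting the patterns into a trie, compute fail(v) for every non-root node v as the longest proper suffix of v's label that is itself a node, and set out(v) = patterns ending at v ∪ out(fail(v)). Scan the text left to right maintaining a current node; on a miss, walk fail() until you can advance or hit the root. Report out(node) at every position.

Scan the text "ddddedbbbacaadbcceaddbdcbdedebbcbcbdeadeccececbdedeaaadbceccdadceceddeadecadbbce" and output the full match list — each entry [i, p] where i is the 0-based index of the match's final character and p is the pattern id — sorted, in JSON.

Build automaton:
Trie (insert patterns):
  n0 'ε': a→25 b→7 c→14 d→1
  n1 'd': d→2 e→20
  n2 'dd': d→3
  n3 'ddd': d→4
  n4 'dddd': e→5
  n5 'dddde': d→6
  n6 'dddded': ·  ←P0
  n7 'b': a→8 b→13 c→30
  n8 'ba': c→9
  n9 'bac': a→10
  n10 'baca': a→11
  n11 'bacaa': d→12
  n12 'bacaad': ·  ←P1
  n13 'bb': ·  ←P2
  n14 'c': b→15
  n15 'cb': d→16
  n16 'cbd': e→17
  n17 'cbde': d→18
  n18 'cbded': e→19
  n19 'cbdede': ·  ←P3
  n20 'de': a→21
  n21 'dea': d→22
  n22 'dead': e→23
  n23 'deade': c→24
  n24 'deadec': ·  ←P4
  n25 'a': e→26
  n26 'ae': b→27
  n27 'aeb': b→28
  n28 'aebb': c→29
  n29 'aebbc': ·  ←P5
  n30 'bc': ·  ←P6

BFS fail/out derivation:
  fail(1) 'd': from fail(0)=0 chase 'd': 0 ⇒ 0;  out=∅∪out(0)=∅
  fail(7) 'b': from fail(0)=0 chase 'b': 0 ⇒ 0;  out=∅∪out(0)=∅
  fail(14) 'c': from fail(0)=0 chase 'c': 0 ⇒ 0;  out=∅∪out(0)=∅
  fail(25) 'a': from fail(0)=0 chase 'a': 0 ⇒ 0;  out=∅∪out(0)=∅
  fail(2) 'dd': from fail(1)=0 chase 'd': 0 ⇒ 1;  out=∅∪out(1)=∅
  fail(8) 'ba': from fail(7)=0 chase 'a': 0 ⇒ 25;  out=∅∪out(25)=∅
  fail(13) 'bb': from fail(7)=0 chase 'b': 0 ⇒ 7;  out={2}∪out(7)={2}
  fail(15) 'cb': from fail(14)=0 chase 'b': 0 ⇒ 7;  out=∅∪out(7)=∅
  fail(20) 'de': from fail(1)=0 chase 'e': 0 ⇒ 0;  out=∅∪out(0)=∅
  fail(26) 'ae': from fail(25)=0 chase 'e': 0 ⇒ 0;  out=∅∪out(0)=∅
  fail(30) 'bc': from fail(7)=0 chase 'c': 0 ⇒ 14;  out={6}∪out(14)={6}
  fail(3) 'ddd': from fail(2)=1 chase 'd': 1 ⇒ 2;  out=∅∪out(2)=∅
  fail(9) 'bac': from fail(8)=25 chase 'c': 25→0 ⇒ 14;  out=∅∪out(14)=∅
  fail(16) 'cbd': from fail(15)=7 chase 'd': 7→0 ⇒ 1;  out=∅∪out(1)=∅
  fail(21) 'dea': from fail(20)=0 chase 'a': 0 ⇒ 25;  out=∅∪out(25)=∅
  fail(27) 'aeb': from fail(26)=0 chase 'b': 0 ⇒ 7;  out=∅∪out(7)=∅
  fail(4) 'dddd': from fail(3)=2 chase 'd': 2 ⇒ 3;  out=∅∪out(3)=∅
  fail(10) 'baca': from fail(9)=14 chase 'a': 14→0 ⇒ 25;  out=∅∪out(25)=∅
  fail(17) 'cbde': from fail(16)=1 chase 'e': 1 ⇒ 20;  out=∅∪out(20)=∅
  fail(22) 'dead': from fail(21)=25 chase 'd': 25→0 ⇒ 1;  out=∅∪out(1)=∅
  fail(28) 'aebb': from fail(27)=7 chase 'b': 7 ⇒ 13;  out=∅∪out(13)={2}
  fail(5) 'dddde': from fail(4)=3 chase 'e': 3→2→1 ⇒ 20;  out=∅∪out(20)=∅
  fail(11) 'bacaa': from fail(10)=25 chase 'a': 25→0 ⇒ 25;  out=∅∪out(25)=∅
  fail(18) 'cbded': from fail(17)=20 chase 'd': 20→0 ⇒ 1;  out=∅∪out(1)=∅
  fail(23) 'deade': from fail(22)=1 chase 'e': 1 ⇒ 20;  out=∅∪out(20)=∅
  fail(29) 'aebbc': from fail(28)=13 chase 'c': 13→7 ⇒ 30;  out={5}∪out(30)={5,6}
  fail(6) 'dddded': from fail(5)=20 chase 'd': 20→0 ⇒ 1;  out={0}∪out(1)={0}
  fail(12) 'bacaad': from fail(11)=25 chase 'd': 25→0 ⇒ 1;  out={1}∪out(1)={1}
  fail(19) 'cbdede': from fail(18)=1 chase 'e': 1 ⇒ 20;  out={3}∪out(20)={3}
  fail(24) 'deadec': from fail(23)=20 chase 'c': 20→0 ⇒ 14;  out={4}∪out(14)={4}

Scan:
i=0 'd': node 0→1
i=1 'd': node 1→2
i=2 'd': node 2→3
i=3 'd': node 3→4
i=4 'e': node 4→5
i=5 'd': node 5→6  → match P0@[0:5]
i=6 'b': node 6→7 ·f
i=7 'b': node 7→13  → match P2@[6:7]
i=8 'b': node 13→13 ·f  → match P2@[7:8]
i=9 'a': node 13→8 ·f
i=10 'c': node 8→9
i=11 'a': node 9→10
i=12 'a': node 10→11
i=13 'd': node 11→12  → match P1@[8:13]
i=14 'b': node 12→7 ·f
i=15 'c': node 7→30  → match P6@[14:15]
i=16 'c': node 30→14 ·f
i=17 'e': node 14→0 ·f
i=18 'a': node 0→25
i=19 'd': node 25→1 ·f
i=20 'd': node 1→2
i=21 'b': node 2→7 ·f
i=22 'd': node 7→1 ·f
i=23 'c': node 1→14 ·f
i=24 'b': node 14→15
i=25 'd': node 15→16
i=26 'e': node 16→17
i=27 'd': node 17→18
i=28 'e': node 18→19  → match P3@[23:28]
i=29 'b': node 19→7 ·f
i=30 'b': node 7→13  → match P2@[29:30]
i=31 'c': node 13→30 ·f  → match P6@[30:31]
i=32 'b': node 30→15 ·f
i=33 'c': node 15→30 ·f  → match P6@[32:33]
i=34 'b': node 30→15 ·f
i=35 'd': node 15→16
i=36 'e': node 16→17
i=37 'a': node 17→21 ·f
i=38 'd': node 21→22
i=39 'e': node 22→23
i=40 'c': node 23→24  → match P4@[35:40]
i=41 'c': node 24→14 ·f
i=42 'e': node 14→0 ·f
i=43 'c': node 0→14
i=44 'e': node 14→0 ·f
i=45 'c': node 0→14
i=46 'b': node 14→15
i=47 'd': node 15→16
i=48 'e': node 16→17
i=49 'd': node 17→18
i=50 'e': node 18→19  → match P3@[45:50]
i=51 'a': node 19→21 ·f
i=52 'a': node 21→25 ·f
i=53 'a': node 25→25 ·f
i=54 'd': node 25→1 ·f
i=55 'b': node 1→7 ·f
i=56 'c': node 7→30  → match P6@[55:56]
i=57 'e': node 30→0 ·f
i=58 'c': node 0→14
i=59 'c': node 14→14 ·f
i=60 'd': node 14→1 ·f
i=61 'a': node 1→25 ·f
i=62 'd': node 25→1 ·f
i=63 'c': node 1→14 ·f
i=64 'e': node 14→0 ·f
i=65 'c': node 0→14
i=66 'e': node 14→0 ·f
i=67 'd': node 0→1
i=68 'd': node 1→2
i=69 'e': node 2→20 ·f
i=70 'a': node 20→21
i=71 'd': node 21→22
i=72 'e': node 22→23
i=73 'c': node 23→24  → match P4@[68:73]
i=74 'a': node 24→25 ·f
i=75 'd': node 25→1 ·f
i=76 'b': node 1→7 ·f
i=77 'b': node 7→13  → match P2@[76:77]
i=78 'c': node 13→30 ·f  → match P6@[77:78]
i=79 'e': node 30→0 ·f

Matches: [[5,0],[7,2],[8,2],[13,1],[15,6],[28,3],[30,2],[31,6],[33,6],[40,4],[50,3],[56,6],[73,4],[77,2],[78,6]]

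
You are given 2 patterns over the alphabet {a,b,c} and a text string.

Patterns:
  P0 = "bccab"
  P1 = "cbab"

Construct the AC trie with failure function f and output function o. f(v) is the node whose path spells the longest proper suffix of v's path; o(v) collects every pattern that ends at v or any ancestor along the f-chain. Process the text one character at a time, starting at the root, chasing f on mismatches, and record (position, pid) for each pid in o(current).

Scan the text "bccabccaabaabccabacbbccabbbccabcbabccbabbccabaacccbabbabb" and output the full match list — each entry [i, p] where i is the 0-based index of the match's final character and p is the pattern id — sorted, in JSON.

Build automaton:
Trie nodes:
  0='ε' goto b→1 c→6
  1='b' goto c→2
  2='bc' goto c→3
  3='bcc' goto a→4
  4='bcca' goto b→5
  5='bccab' goto ·  ←P0
  6='c' goto b→7
  7='cb' goto a→8
  8='cba' goto b→9
  9='cbab' goto ·  ←P1

Failure links (BFS by depth):
  fail(1) 'b': from fail(0)=0 chase 'b': 0 ⇒ 0;  out=∅∪out(0)=∅
  fail(6) 'c': from fail(0)=0 chase 'c': 0 ⇒ 0;  out=∅∪out(0)=∅
  fail(2) 'bc': from fail(1)=0 chase 'c': 0 ⇒ 6;  out=∅∪out(6)=∅
  fail(7) 'cb': from fail(6)=0 chase 'b': 0 ⇒ 1;  out=∅∪out(1)=∅
  fail(3) 'bcc': from fail(2)=6 chase 'c': 6→0 ⇒ 6;  out=∅∪out(6)=∅
  fail(8) 'cba': from fail(7)=1 chase 'a': 1→0 ⇒ 0;  out=∅∪out(0)=∅
  fail(4) 'bcca': from fail(3)=6 chase 'a': 6→0 ⇒ 0;  out=∅∪out(0)=∅
  fail(9) 'cbab': from fail(8)=0 chase 'b': 0 ⇒ 1;  out={1}∪out(1)={1}
  fail(5) 'bccab': from fail(4)=0 chase 'b': 0 ⇒ 1;  out={0}∪out(1)={0}

Text stream:
[0] read 'b'  n0⇒n1
[1] read 'c'  n1⇒n2
[2] read 'c'  n2⇒n3
[3] read 'a'  n3⇒n4
[4] read 'b'  n4⇒n5  → match P0@[0:4]
[5] read 'c'  n5⇒n2 (fail-walked)
[6] read 'c'  n2⇒n3
[7] read 'a'  n3⇒n4
[8] read 'a'  n4⇒n0 (fail-walked)
[9] read 'b'  n0⇒n1
[10] read 'a'  n1⇒n0 (fail-walked)
[11] read 'a'  n0⇒n0
[12] read 'b'  n0⇒n1
[13] read 'c'  n1⇒n2
[14] read 'c'  n2⇒n3
[15] read 'a'  n3⇒n4
[16] read 'b'  n4⇒n5  → match P0@[12:16]
[17] read 'a'  n5⇒n0 (fail-walked)
[18] read 'c'  n0⇒n6
[19] read 'b'  n6⇒n7
[20] read 'b'  n7⇒n1 (fail-walked)
[21] read 'c'  n1⇒n2
[22] read 'c'  n2⇒n3
[23] read 'a'  n3⇒n4
[24] read 'b'  n4⇒n5  → match P0@[20:24]
[25] read 'b'  n5⇒n1 (fail-walked)
[26] read 'b'  n1⇒n1 (fail-walked)
[27] read 'c'  n1⇒n2
[28] read 'c'  n2⇒n3
[29] read 'a'  n3⇒n4
[30] read 'b'  n4⇒n5  → match P0@[26:30]
[31] read 'c'  n5⇒n2 (fail-walked)
[32] read 'b'  n2⇒n7 (fail-walked)
[33] read 'a'  n7⇒n8
[34] read 'b'  n8⇒n9  → match P1@[31:34]
[35] read 'c'  n9⇒n2 (fail-walked)
[36] read 'c'  n2⇒n3
[37] read 'b'  n3⇒n7 (fail-walked)
[38] read 'a'  n7⇒n8
[39] read 'b'  n8⇒n9  → match P1@[36:39]
[40] read 'b'  n9⇒n1 (fail-walked)
[41] read 'c'  n1⇒n2
[42] read 'c'  n2⇒n3
[43] read 'a'  n3⇒n4
[44] read 'b'  n4⇒n5  → match P0@[40:44]
[45] read 'a'  n5⇒n0 (fail-walked)
[46] read 'a'  n0⇒n0
[47] read 'c'  n0⇒n6
[48] read 'c'  n6⇒n6 (fail-walked)
[49] read 'c'  n6⇒n6 (fail-walked)
[50] read 'b'  n6⇒n7
[51] read 'a'  n7⇒n8
[52] read 'b'  n8⇒n9  → match P1@[49:52]
[53] read 'b'  n9⇒n1 (fail-walked)
[54] read 'a'  n1⇒n0 (fail-walked)
[55] read 'b'  n0⇒n1
[56] read 'b'  n1⇒n1 (fail-walked)

Result: [[4,0],[16,0],[24,0],[30,0],[34,1],[39,1],[44,0],[52,1]]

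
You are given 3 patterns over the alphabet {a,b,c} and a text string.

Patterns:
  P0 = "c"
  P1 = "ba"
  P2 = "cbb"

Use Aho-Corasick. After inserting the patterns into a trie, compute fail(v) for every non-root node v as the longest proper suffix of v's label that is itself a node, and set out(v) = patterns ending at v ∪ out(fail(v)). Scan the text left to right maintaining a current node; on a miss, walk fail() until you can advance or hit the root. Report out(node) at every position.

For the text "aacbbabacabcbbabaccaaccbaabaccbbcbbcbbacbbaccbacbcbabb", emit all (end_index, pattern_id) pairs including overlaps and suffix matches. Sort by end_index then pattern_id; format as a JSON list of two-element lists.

Construct AC machine:
Trie nodes:
  0='ε' goto b→2 c→1
  1='c' goto b→4  ←P0
  2='b' goto a→3
  3='ba' goto ·  ←P1
  4='cb' goto b→5
  5='cbb' goto ·  ←P2

Failure links (BFS by depth):
  n1('c'): parent n0 fail=0; on 'c' 0 → fail=0;  out {0}∪∅={0}
  n2('b'): parent n0 fail=0; on 'b' 0 → fail=0;  out ∅∪∅=∅
  n3('ba'): parent n2 fail=0; on 'a' 0 → fail=0;  out {1}∪∅={1}
  n4('cb'): parent n1 fail=0; on 'b' 0 → fail=2;  out ∅∪∅=∅
  n5('cbb'): parent n4 fail=2; on 'b' 2→0 → fail=2;  out {2}∪∅={2}

Run:
i=0 'a': node 0→0
i=1 'a': node 0→0
i=2 'c': node 0→1  ** P0@[2:2]
i=3 'b': node 1→4
i=4 'b': node 4→5  ** P2@[2:4]
i=5 'a': node 5→3 ·f  ** P1@[4:5]
i=6 'b': node 3→2 ·f
i=7 'a': node 2→3  ** P1@[6:7]
i=8 'c': node 3→1 ·f  ** P0@[8:8]
i=9 'a': node 1→0 ·f
i=10 'b': node 0→2
i=11 'c': node 2→1 ·f  ** P0@[11:11]
i=12 'b': node 1→4
i=13 'b': node 4→5  ** P2@[11:13]
i=14 'a': node 5→3 ·f  ** P1@[13:14]
i=15 'b': node 3→2 ·f
i=16 'a': node 2→3  ** P1@[15:16]
i=17 'c': node 3→1 ·f  ** P0@[17:17]
i=18 'c': node 1→1 ·f  ** P0@[18:18]
i=19 'a': node 1→0 ·f
i=20 'a': node 0→0
i=21 'c': node 0→1  ** P0@[21:21]
i=22 'c': node 1→1 ·f  ** P0@[22:22]
i=23 'b': node 1→4
i=24 'a': node 4→3 ·f  ** P1@[23:24]
i=25 'a': node 3→0 ·f
i=26 'b': node 0→2
i=27 'a': node 2→3  ** P1@[26:27]
i=28 'c': node 3→1 ·f  ** P0@[28:28]
i=29 'c': node 1→1 ·f  ** P0@[29:29]
i=30 'b': node 1→4
i=31 'b': node 4→5  ** P2@[29:31]
i=32 'c': node 5→1 ·f  ** P0@[32:32]
i=33 'b': node 1→4
i=34 'b': node 4→5  ** P2@[32:34]
i=35 'c': node 5→1 ·f  ** P0@[35:35]
i=36 'b': node 1→4
i=37 'b': node 4→5  ** P2@[35:37]
i=38 'a': node 5→3 ·f  ** P1@[37:38]
i=39 'c': node 3→1 ·f  ** P0@[39:39]
i=40 'b': node 1→4
i=41 'b': node 4→5  ** P2@[39:41]
i=42 'a': node 5→3 ·f  ** P1@[41:42]
i=43 'c': node 3→1 ·f  ** P0@[43:43]
i=44 'c': node 1→1 ·f  ** P0@[44:44]
i=45 'b': node 1→4
i=46 'a': node 4→3 ·f  ** P1@[45:46]
i=47 'c': node 3→1 ·f  ** P0@[47:47]
i=48 'b': node 1→4
i=49 'c': node 4→1 ·f  ** P0@[49:49]
i=50 'b': node 1→4
i=51 'a': node 4→3 ·f  ** P1@[50:51]
i=52 'b': node 3→2 ·f
i=53 'b': node 2→2 ·f

Result: [[2,0],[4,2],[5,1],[7,1],[8,0],[11,0],[13,2],[14,1],[16,1],[17,0],[18,0],[21,0],[22,0],[24,1],[27,1],[28,0],[29,0],[31,2],[32,0],[34,2],[35,0],[37,2],[38,1],[39,0],[41,2],[42,1],[43,0],[44,0],[46,1],[47,0],[49,0],[51,1]]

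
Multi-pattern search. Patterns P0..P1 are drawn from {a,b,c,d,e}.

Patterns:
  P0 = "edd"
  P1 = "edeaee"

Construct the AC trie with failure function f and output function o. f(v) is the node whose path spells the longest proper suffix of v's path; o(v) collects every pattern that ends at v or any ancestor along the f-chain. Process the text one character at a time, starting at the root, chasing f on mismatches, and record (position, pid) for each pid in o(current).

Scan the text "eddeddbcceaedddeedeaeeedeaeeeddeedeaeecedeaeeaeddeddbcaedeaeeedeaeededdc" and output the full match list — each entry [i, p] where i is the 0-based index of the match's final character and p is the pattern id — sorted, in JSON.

Build:
Trie nodes:
  n0 'ε': e→1
  n1 'e': d→2
  n2 'ed': d→3 e→4
  n3 'edd': ·  [P0 ends]
  n4 'ede': a→5
  n5 'edea': e→6
  n6 'edeae': e→7
  n7 'edeaee': ·  [P1 ends]

BFS fail/out derivation:
  n1('e'): parent n0 fail=0; on 'e' 0 → fail=0;  out ∅∪∅=∅
  n2('ed'): parent n1 fail=0; on 'd' 0 → fail=0;  out ∅∪∅=∅
  n3('edd'): parent n2 fail=0; on 'd' 0 → fail=0;  out {0}∪∅={0}
  n4('ede'): parent n2 fail=0; on 'e' 0 → fail=1;  out ∅∪∅=∅
  n5('edea'): parent n4 fail=1; on 'a' 1→0 → fail=0;  out ∅∪∅=∅
  n6('edeae'): parent n5 fail=0; on 'e' 0 → fail=1;  out ∅∪∅=∅
  n7('edeaee'): parent n6 fail=1; on 'e' 1→0 → fail=1;  out {1}∪∅={1}

Scan:
i=0 'e': node 0→1
i=1 'd': node 1→2
i=2 'd': node 2→3  → match P0@[0:2]
i=3 'e': node 3→1 (via fail)
i=4 'd': node 1→2
i=5 'd': node 2→3  → match P0@[3:5]
i=6 'b': node 3→0 (via fail)
i=7 'c': node 0→0
i=8 'c': node 0→0
i=9 'e': node 0→1
i=10 'a': node 1→0 (via fail)
i=11 'e': node 0→1
i=12 'd': node 1→2
i=13 'd': node 2→3  → match P0@[11:13]
i=14 'd': node 3→0 (via fail)
i=15 'e': node 0→1
i=16 'e': node 1→1 (via fail)
i=17 'd': node 1→2
i=18 'e': node 2→4
i=19 'a': node 4→5
i=20 'e': node 5→6
i=21 'e': node 6→7  → match P1@[16:21]
i=22 'e': node 7→1 (via fail)
i=23 'd': node 1→2
i=24 'e': node 2→4
i=25 'a': node 4→5
i=26 'e': node 5→6
i=27 'e': node 6→7  → match P1@[22:27]
i=28 'e': node 7→1 (via fail)
i=29 'd': node 1→2
i=30 'd': node 2→3  → match P0@[28:30]
i=31 'e': node 3→1 (via fail)
i=32 'e': node 1→1 (via fail)
i=33 'd': node 1→2
i=34 'e': node 2→4
i=35 'a': node 4→5
i=36 'e': node 5→6
i=37 'e': node 6→7  → match P1@[32:37]
i=38 'c': node 7→0 (via fail)
i=39 'e': node 0→1
i=40 'd': node 1→2
i=41 'e': node 2→4
i=42 'a': node 4→5
i=43 'e': node 5→6
i=44 'e': node 6→7  → match P1@[39:44]
i=45 'a': node 7→0 (via fail)
i=46 'e': node 0→1
i=47 'd': node 1→2
i=48 'd': node 2→3  → match P0@[46:48]
i=49 'e': node 3→1 (via fail)
i=50 'd': node 1→2
i=51 'd': node 2→3  → match P0@[49:51]
i=52 'b': node 3→0 (via fail)
i=53 'c': node 0→0
i=54 'a': node 0→0
i=55 'e': node 0→1
i=56 'd': node 1→2
i=57 'e': node 2→4
i=58 'a': node 4→5
i=59 'e': node 5→6
i=60 'e': node 6→7  → match P1@[55:60]
i=61 'e': node 7→1 (via fail)
i=62 'd': node 1→2
i=63 'e': node 2→4
i=64 'a': node 4→5
i=65 'e': node 5→6
i=66 'e': node 6→7  → match P1@[61:66]
i=67 'd': node 7→2 (via fail)
i=68 'e': node 2→4
i=69 'd': node 4→2 (via fail)
i=70 'd': node 2→3  → match P0@[68:70]
i=71 'c': node 3→0 (via fail)

All matches (sorted): [[2,0],[5,0],[13,0],[21,1],[27,1],[30,0],[37,1],[44,1],[48,0],[51,0],[60,1],[66,1],[70,0]]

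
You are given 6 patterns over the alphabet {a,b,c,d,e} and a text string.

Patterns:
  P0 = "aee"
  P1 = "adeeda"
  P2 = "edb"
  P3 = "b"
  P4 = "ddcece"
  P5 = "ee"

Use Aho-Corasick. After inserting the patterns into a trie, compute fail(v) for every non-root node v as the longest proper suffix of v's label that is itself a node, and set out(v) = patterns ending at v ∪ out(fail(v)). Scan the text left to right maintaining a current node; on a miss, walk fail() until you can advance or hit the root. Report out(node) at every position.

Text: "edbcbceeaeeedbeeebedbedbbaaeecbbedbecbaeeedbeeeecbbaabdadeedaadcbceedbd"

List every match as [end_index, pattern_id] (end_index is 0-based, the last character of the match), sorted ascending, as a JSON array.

Construct AC machine:
Trie nodes:
  0='ε' goto a→1 b→12 d→13 e→9
  1='a' goto d→4 e→2
  2='ae' goto e→3
  3='aee' goto ·  ←P0
  4='ad' goto e→5
  5='ade' goto e→6
  6='adee' goto d→7
  7='adeed' goto a→8
  8='adeeda' goto ·  ←P1
  9='e' goto d→10 e→19
  10='ed' goto b→11
  11='edb' goto ·  ←P2
  12='b' goto ·  ←P3
  13='d' goto d→14
  14='dd' goto c→15
  15='ddc' goto e→16
  16='ddce' goto c→17
  17='ddcec' goto e→18
  18='ddcece' goto ·  ←P4
  19='ee' goto ·  ←P5

BFS fail/out derivation:
  fail(1) 'a': from fail(0)=0 chase 'a': 0 ⇒ 0;  out=∅∪out(0)=∅
  fail(9) 'e': from fail(0)=0 chase 'e': 0 ⇒ 0;  out=∅∪out(0)=∅
  fail(12) 'b': from fail(0)=0 chase 'b': 0 ⇒ 0;  out={3}∪out(0)={3}
  fail(13) 'd': from fail(0)=0 chase 'd': 0 ⇒ 0;  out=∅∪out(0)=∅
  fail(2) 'ae': from fail(1)=0 chase 'e': 0 ⇒ 9;  out=∅∪out(9)=∅
  fail(4) 'ad': from fail(1)=0 chase 'd': 0 ⇒ 13;  out=∅∪out(13)=∅
  fail(10) 'ed': from fail(9)=0 chase 'd': 0 ⇒ 13;  out=∅∪out(13)=∅
  fail(14) 'dd': from fail(13)=0 chase 'd': 0 ⇒ 13;  out=∅∪out(13)=∅
  fail(19) 'ee': from fail(9)=0 chase 'e': 0 ⇒ 9;  out={5}∪out(9)={5}
  fail(3) 'aee': from fail(2)=9 chase 'e': 9 ⇒ 19;  out={0}∪out(19)={0,5}
  fail(5) 'ade': from fail(4)=13 chase 'e': 13→0 ⇒ 9;  out=∅∪out(9)=∅
  fail(11) 'edb': from fail(10)=13 chase 'b': 13→0 ⇒ 12;  out={2}∪out(12)={2,3}
  fail(15) 'ddc': from fail(14)=13 chase 'c': 13→0 ⇒ 0;  out=∅∪out(0)=∅
  fail(6) 'adee': from fail(5)=9 chase 'e': 9 ⇒ 19;  out=∅∪out(19)={5}
  fail(16) 'ddce': from fail(15)=0 chase 'e': 0 ⇒ 9;  out=∅∪out(9)=∅
  fail(7) 'adeed': from fail(6)=19 chase 'd': 19→9 ⇒ 10;  out=∅∪out(10)=∅
  fail(17) 'ddcec': from fail(16)=9 chase 'c': 9→0 ⇒ 0;  out=∅∪out(0)=∅
  fail(8) 'adeeda': from fail(7)=10 chase 'a': 10→13→0 ⇒ 1;  out={1}∪out(1)={1}
  fail(18) 'ddcece': from fail(17)=0 chase 'e': 0 ⇒ 9;  out={4}∪out(9)={4}

Scan:
i=0 'e': node 0→9
i=1 'd': node 9→10
i=2 'b': node 10→11  ** P2@[0:2],P3@[2:2]
i=3 'c': node 11→0 (fail-walked)
i=4 'b': node 0→12  ** P3@[4:4]
i=5 'c': node 12→0 (fail-walked)
i=6 'e': node 0→9
i=7 'e': node 9→19  ** P5@[6:7]
i=8 'a': node 19→1 (fail-walked)
i=9 'e': node 1→2
i=10 'e': node 2→3  ** P0@[8:10],P5@[9:10]
i=11 'e': node 3→19 (fail-walked)  ** P5@[10:11]
i=12 'd': node 19→10 (fail-walked)
i=13 'b': node 10→11  ** P2@[11:13],P3@[13:13]
i=14 'e': node 11→9 (fail-walked)
i=15 'e': node 9→19  ** P5@[14:15]
i=16 'e': node 19→19 (fail-walked)  ** P5@[15:16]
i=17 'b': node 19→12 (fail-walked)  ** P3@[17:17]
i=18 'e': node 12→9 (fail-walked)
i=19 'd': node 9→10
i=20 'b': node 10→11  ** P2@[18:20],P3@[20:20]
i=21 'e': node 11→9 (fail-walked)
i=22 'd': node 9→10
i=23 'b': node 10→11  ** P2@[21:23],P3@[23:23]
i=24 'b': node 11→12 (fail-walked)  ** P3@[24:24]
i=25 'a': node 12→1 (fail-walked)
i=26 'a': node 1→1 (fail-walked)
i=27 'e': node 1→2
i=28 'e': node 2→3  ** P0@[26:28],P5@[27:28]
i=29 'c': node 3→0 (fail-walked)
i=30 'b': node 0→12  ** P3@[30:30]
i=31 'b': node 12→12 (fail-walked)  ** P3@[31:31]
i=32 'e': node 12→9 (fail-walked)
i=33 'd': node 9→10
i=34 'b': node 10→11  ** P2@[32:34],P3@[34:34]
i=35 'e': node 11→9 (fail-walked)
i=36 'c': node 9→0 (fail-walked)
i=37 'b': node 0→12  ** P3@[37:37]
i=38 'a': node 12→1 (fail-walked)
i=39 'e': node 1→2
i=40 'e': node 2→3  ** P0@[38:40],P5@[39:40]
i=41 'e': node 3→19 (fail-walked)  ** P5@[40:41]
i=42 'd': node 19→10 (fail-walked)
i=43 'b': node 10→11  ** P2@[41:43],P3@[43:43]
i=44 'e': node 11→9 (fail-walked)
i=45 'e': node 9→19  ** P5@[44:45]
i=46 'e': node 19→19 (fail-walked)  ** P5@[45:46]
i=47 'e': node 19→19 (fail-walked)  ** P5@[46:47]
i=48 'c': node 19→0 (fail-walked)
i=49 'b': node 0→12  ** P3@[49:49]
i=50 'b': node 12→12 (fail-walked)  ** P3@[50:50]
i=51 'a': node 12→1 (fail-walked)
i=52 'a': node 1→1 (fail-walked)
i=53 'b': node 1→12 (fail-walked)  ** P3@[53:53]
i=54 'd': node 12→13 (fail-walked)
i=55 'a': node 13→1 (fail-walked)
i=56 'd': node 1→4
i=57 'e': node 4→5
i=58 'e': node 5→6  ** P5@[57:58]
i=59 'd': node 6→7
i=60 'a': node 7→8  ** P1@[55:60]
i=61 'a': node 8→1 (fail-walked)
i=62 'd': node 1→4
i=63 'c': node 4→0 (fail-walked)
i=64 'b': node 0→12  ** P3@[64:64]
i=65 'c': node 12→0 (fail-walked)
i=66 'e': node 0→9
i=67 'e': node 9→19  ** P5@[66:67]
i=68 'd': node 19→10 (fail-walked)
i=69 'b': node 10→11  ** P2@[67:69],P3@[69:69]
i=70 'd': node 11→13 (fail-walked)

Matches: [[2,2],[2,3],[4,3],[7,5],[10,0],[10,5],[11,5],[13,2],[13,3],[15,5],[16,5],[17,3],[20,2],[20,3],[23,2],[23,3],[24,3],[28,0],[28,5],[30,3],[31,3],[34,2],[34,3],[37,3],[40,0],[40,5],[41,5],[43,2],[43,3],[45,5],[46,5],[47,5],[49,3],[50,3],[53,3],[58,5],[60,1],[64,3],[67,5],[69,2],[69,3]]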